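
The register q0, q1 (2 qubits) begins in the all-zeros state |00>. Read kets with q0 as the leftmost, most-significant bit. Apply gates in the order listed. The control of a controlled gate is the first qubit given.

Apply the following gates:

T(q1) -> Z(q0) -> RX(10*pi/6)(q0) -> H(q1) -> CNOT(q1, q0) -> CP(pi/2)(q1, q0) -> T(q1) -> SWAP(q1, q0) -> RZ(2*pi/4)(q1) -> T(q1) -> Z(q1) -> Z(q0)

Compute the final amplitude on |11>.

The amplitude on |11> is sqrt(6)*exp(I*pi/4)/4.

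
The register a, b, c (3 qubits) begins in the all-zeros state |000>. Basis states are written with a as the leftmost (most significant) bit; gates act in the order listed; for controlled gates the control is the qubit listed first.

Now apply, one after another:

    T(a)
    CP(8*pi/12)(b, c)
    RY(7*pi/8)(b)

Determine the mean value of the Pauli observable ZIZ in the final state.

In the final state, ZIZ has expectation 1.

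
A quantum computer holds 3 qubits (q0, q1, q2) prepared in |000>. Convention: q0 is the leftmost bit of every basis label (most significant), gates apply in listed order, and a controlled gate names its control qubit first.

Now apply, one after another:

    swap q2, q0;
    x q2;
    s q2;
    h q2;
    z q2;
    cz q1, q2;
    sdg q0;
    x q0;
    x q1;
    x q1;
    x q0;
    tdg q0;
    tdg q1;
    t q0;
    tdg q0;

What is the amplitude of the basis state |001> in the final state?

The amplitude on |001> is sqrt(2)*I/2. Key observation: gates 8-11 undo each other exactly, leaving only the rest of the circuit to track.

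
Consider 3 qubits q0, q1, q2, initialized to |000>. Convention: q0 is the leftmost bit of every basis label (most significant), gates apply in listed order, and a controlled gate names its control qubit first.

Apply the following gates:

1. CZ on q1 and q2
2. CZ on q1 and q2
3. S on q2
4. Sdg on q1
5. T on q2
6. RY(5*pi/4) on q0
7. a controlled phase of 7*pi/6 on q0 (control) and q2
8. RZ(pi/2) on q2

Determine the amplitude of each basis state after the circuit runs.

The final amplitudes are sqrt(2 - sqrt(2))*exp(3*I*pi/4)/2 on |000>, -sqrt(sqrt(2) + 2)*exp(3*I*pi/4)/2 on |100>, and 0 on every other basis state. Key observation: the block from step 1 through step 2 cancels to the identity and can be dropped.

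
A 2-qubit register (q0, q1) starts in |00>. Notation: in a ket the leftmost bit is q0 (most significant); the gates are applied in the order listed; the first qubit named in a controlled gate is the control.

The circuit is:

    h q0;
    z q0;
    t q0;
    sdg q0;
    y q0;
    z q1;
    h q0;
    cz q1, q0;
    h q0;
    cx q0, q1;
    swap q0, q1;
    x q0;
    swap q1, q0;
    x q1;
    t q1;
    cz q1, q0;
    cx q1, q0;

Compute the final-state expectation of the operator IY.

The expectation value of IY is -1.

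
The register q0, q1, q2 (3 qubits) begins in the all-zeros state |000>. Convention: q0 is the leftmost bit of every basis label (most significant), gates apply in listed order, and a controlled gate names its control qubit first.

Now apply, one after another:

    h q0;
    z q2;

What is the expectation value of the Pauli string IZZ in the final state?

The expectation value of IZZ is 1.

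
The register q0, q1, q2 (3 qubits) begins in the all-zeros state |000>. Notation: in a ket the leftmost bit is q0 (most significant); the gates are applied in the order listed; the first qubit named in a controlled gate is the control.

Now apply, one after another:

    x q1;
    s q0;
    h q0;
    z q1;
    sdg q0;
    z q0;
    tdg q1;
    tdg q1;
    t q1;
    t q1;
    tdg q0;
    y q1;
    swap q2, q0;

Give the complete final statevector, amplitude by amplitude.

After the circuit, the state carries amplitude sqrt(2)*I/2 on |000>, sqrt(2)*exp(3*I*pi/4)/2 on |001>, and 0 on every other basis state.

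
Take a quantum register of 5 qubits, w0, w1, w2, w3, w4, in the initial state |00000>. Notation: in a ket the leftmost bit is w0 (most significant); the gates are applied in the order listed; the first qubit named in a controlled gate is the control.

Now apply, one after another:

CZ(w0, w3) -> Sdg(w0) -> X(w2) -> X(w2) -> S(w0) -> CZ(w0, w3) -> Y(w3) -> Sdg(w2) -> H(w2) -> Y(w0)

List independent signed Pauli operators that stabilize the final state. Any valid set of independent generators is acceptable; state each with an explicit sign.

One valid set of independent stabilizer generators is +IIXII, -ZIIII, +IZIII, -IIIZI, +IIIIZ (any independent generating set of the same group is equally correct).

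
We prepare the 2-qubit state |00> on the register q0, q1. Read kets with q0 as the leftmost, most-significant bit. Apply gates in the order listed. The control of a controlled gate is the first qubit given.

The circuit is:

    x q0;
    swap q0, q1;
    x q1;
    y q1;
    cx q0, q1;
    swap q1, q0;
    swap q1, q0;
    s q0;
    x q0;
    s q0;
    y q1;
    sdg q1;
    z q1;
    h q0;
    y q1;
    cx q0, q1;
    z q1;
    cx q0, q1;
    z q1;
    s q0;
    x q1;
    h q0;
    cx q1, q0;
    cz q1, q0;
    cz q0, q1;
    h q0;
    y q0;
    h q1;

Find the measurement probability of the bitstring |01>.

The probability of measuring |01> is 1/4. Key observation: steps 6-7 multiply out to the identity, so the circuit reduces to the remaining gates.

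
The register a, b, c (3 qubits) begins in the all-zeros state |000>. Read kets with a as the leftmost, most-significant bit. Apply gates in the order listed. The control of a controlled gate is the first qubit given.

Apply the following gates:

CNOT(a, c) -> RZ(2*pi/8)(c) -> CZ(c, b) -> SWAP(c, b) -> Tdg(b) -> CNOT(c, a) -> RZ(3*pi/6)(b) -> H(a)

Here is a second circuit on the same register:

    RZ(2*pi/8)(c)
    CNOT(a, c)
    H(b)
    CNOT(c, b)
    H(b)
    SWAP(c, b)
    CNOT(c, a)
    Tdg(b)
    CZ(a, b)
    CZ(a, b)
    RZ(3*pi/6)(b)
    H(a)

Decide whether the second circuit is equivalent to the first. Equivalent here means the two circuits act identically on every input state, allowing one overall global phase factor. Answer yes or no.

No: there is an input state on which the two circuits produce genuinely different outputs (not merely differing by a phase).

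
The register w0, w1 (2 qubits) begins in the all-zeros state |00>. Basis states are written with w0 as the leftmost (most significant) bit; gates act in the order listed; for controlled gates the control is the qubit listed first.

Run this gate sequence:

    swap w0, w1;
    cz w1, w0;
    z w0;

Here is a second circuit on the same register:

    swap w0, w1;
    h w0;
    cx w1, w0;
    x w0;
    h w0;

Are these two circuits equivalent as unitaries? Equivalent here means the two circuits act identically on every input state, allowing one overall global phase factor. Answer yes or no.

Yes: on every input state the two circuits agree up to one overall phase factor.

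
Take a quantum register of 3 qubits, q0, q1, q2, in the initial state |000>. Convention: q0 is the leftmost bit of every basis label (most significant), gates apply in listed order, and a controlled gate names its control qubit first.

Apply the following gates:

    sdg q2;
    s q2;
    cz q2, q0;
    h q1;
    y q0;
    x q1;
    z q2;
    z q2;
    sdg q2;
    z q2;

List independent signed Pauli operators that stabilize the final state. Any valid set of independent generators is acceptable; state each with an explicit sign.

One valid set of independent stabilizer generators is +IXI, -ZII, +IIZ (any independent generating set of the same group is equally correct).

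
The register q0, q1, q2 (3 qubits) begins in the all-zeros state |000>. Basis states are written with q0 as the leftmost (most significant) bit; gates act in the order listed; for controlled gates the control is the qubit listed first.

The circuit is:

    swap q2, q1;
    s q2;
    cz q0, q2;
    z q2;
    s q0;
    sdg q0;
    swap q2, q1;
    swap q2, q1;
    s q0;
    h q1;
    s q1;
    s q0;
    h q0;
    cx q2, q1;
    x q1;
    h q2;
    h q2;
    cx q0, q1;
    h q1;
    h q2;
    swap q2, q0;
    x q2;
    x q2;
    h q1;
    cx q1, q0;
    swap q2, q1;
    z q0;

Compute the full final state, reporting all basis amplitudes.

The resulting statevector has amplitude sqrt(2)*I/4 on |000>, sqrt(2)/4 on |001>, sqrt(2)/4 on |010>, sqrt(2)*I/4 on |011>, -sqrt(2)*I/4 on |100>, -sqrt(2)/4 on |101>, -sqrt(2)/4 on |110>, -sqrt(2)*I/4 on |111>. Key observation: gates 6-9 undo each other exactly, leaving only the rest of the circuit to track.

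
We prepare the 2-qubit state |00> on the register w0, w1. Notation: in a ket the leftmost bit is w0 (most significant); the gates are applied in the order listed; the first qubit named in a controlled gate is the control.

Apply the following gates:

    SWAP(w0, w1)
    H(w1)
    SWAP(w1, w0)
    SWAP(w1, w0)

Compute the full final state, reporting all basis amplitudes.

After the circuit, the state carries amplitude sqrt(2)/2 on |00>, sqrt(2)/2 on |01>, 0 on |10>, 0 on |11>. Key observation: gates 3-4 undo each other exactly, leaving only the rest of the circuit to track.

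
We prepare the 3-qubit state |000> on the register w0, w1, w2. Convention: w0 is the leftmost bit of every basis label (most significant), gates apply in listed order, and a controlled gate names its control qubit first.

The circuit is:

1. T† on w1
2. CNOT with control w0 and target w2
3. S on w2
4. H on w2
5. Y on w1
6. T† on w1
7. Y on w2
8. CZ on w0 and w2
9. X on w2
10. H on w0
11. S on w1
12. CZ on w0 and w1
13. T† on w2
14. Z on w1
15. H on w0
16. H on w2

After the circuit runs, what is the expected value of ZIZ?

The observable ZIZ averages to sqrt(2)/2.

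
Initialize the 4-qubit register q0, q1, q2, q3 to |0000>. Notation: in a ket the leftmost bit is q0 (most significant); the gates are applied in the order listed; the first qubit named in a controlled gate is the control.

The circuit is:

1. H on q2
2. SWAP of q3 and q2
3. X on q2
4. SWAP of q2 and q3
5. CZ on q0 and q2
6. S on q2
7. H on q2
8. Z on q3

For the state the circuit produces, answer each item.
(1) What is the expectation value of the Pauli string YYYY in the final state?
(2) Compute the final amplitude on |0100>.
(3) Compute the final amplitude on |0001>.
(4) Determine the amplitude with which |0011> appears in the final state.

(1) The observable YYYY averages to 0.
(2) The amplitude on |0100> is 0.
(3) The final state's coefficient on |0001> equals -1/2 - I/2.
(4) The amplitude on |0011> is -1/2 + I/2.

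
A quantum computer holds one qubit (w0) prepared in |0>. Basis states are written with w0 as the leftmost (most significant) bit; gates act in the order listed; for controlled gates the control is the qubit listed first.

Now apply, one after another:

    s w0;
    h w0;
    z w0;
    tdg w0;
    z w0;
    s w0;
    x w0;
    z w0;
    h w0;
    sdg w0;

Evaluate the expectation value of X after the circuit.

In the final state, X has expectation -sqrt(2)/2.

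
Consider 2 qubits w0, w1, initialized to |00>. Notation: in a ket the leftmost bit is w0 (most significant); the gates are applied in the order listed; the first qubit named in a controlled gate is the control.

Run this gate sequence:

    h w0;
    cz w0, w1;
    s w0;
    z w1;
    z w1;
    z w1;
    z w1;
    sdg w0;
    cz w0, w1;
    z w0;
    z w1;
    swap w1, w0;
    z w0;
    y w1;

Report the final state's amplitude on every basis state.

The resulting statevector has amplitude sqrt(2)*I/2 on |00>, sqrt(2)*I/2 on |01>, 0 on |10>, 0 on |11>.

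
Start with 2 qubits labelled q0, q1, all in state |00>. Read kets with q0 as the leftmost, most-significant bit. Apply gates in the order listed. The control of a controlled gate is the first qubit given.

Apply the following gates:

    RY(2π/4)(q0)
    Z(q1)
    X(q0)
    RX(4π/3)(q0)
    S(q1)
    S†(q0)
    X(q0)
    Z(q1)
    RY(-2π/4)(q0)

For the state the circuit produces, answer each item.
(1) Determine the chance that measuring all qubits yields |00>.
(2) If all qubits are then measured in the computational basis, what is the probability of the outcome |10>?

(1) The probability of measuring |00> is 1/2.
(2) The probability of measuring |10> is 1/2.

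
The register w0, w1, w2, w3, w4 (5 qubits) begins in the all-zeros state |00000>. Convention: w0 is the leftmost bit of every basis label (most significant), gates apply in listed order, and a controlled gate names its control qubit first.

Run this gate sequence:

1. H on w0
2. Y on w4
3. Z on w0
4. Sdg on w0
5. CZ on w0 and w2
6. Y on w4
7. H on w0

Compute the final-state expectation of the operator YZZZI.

The expectation value of YZZZI is -1.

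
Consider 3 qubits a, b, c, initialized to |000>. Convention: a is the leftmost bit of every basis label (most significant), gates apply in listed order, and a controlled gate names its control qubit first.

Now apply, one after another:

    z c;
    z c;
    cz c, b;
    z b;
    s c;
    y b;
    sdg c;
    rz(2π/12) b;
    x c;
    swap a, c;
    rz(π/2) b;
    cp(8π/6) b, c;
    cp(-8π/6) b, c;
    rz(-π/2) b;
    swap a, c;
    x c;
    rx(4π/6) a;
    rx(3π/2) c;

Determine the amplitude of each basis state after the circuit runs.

After the circuit, the state carries amplitude 0 on |000>, 0 on |001>, -sqrt(2)*exp(7*I*pi/12)/4 on |010>, sqrt(2)*exp(I*pi/12)/4 on |011>, 0 on |100>, 0 on |101>, -sqrt(6)*exp(I*pi/12)/4 on |110>, -sqrt(6)*exp(7*I*pi/12)/4 on |111>.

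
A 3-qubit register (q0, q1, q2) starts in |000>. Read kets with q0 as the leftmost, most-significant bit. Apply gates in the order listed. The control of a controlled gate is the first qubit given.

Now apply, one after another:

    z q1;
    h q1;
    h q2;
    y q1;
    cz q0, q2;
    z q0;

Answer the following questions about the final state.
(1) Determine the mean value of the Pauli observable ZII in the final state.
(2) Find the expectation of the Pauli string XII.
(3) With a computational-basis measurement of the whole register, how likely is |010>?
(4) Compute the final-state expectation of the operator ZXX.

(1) The observable ZII averages to 1.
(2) In the final state, XII has expectation 0.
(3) A full measurement returns |010> with probability 1/4.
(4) The observable ZXX averages to -1.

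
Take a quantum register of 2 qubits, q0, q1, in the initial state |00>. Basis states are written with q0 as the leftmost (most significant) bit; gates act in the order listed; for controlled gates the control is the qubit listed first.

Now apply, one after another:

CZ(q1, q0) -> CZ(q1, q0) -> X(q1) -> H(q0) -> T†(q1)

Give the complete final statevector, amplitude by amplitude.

The resulting statevector has amplitude 0 on |00>, -sqrt(2)*exp(3*I*pi/4)/2 on |01>, 0 on |10>, -sqrt(2)*exp(3*I*pi/4)/2 on |11>. Key observation: gates 1-2 undo each other exactly, leaving only the rest of the circuit to track.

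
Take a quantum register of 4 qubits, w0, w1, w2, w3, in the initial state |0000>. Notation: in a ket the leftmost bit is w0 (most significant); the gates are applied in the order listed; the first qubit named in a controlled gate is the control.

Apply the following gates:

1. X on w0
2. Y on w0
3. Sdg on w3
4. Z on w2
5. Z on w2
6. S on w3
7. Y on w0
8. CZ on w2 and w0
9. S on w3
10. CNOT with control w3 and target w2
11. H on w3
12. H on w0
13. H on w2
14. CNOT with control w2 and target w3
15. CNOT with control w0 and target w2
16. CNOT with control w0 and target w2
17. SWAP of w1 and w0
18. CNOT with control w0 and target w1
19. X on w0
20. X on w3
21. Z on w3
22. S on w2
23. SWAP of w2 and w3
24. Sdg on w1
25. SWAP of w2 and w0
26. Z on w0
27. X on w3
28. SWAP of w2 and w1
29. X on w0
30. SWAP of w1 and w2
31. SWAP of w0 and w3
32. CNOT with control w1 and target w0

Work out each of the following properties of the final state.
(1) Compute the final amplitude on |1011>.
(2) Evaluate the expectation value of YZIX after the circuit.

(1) |1011> carries amplitude sqrt(2)/4 in the final state. Key observation: gates 2-7 undo each other exactly, leaving only the rest of the circuit to track.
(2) The observable YZIX averages to -1.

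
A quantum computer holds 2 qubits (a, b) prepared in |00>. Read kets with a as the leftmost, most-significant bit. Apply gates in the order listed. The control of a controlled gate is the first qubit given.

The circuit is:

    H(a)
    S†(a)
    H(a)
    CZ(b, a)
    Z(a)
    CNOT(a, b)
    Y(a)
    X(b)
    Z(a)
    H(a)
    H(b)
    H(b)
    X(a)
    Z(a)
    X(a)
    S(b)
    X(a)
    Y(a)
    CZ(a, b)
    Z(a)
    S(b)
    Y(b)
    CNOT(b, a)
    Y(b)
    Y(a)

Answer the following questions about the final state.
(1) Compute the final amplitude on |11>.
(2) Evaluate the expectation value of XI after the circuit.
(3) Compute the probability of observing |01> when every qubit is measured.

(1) The amplitude on |11> is sqrt(2)*(-1 - I)/4.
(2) In the final state, XI has expectation 1.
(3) Outcome |01> occurs with probability 1/4.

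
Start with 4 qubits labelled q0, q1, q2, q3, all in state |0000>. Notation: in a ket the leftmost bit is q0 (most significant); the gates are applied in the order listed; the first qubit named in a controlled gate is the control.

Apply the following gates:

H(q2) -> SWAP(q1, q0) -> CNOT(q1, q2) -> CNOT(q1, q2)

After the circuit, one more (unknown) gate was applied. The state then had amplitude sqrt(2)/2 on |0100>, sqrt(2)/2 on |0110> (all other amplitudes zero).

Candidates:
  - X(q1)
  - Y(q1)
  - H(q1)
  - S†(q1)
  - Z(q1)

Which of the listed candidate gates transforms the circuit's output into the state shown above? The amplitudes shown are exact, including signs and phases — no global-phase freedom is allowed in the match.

The unique candidate consistent with the amplitudes is X(q1).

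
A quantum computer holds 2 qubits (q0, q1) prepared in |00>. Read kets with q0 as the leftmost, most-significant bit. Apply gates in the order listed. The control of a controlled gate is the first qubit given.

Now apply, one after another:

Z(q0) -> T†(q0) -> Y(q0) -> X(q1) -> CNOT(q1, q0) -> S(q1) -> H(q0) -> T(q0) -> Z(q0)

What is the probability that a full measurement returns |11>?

A full measurement returns |11> with probability 1/2.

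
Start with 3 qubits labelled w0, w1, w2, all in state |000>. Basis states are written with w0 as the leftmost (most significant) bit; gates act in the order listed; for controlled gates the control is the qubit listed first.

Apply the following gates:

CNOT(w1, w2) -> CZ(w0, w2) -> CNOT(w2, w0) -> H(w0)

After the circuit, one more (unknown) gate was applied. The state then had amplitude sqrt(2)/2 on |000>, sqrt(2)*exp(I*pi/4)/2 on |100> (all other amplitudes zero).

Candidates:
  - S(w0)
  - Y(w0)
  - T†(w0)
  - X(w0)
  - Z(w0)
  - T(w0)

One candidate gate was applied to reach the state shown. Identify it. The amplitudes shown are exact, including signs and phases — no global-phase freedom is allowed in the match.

The unique candidate consistent with the amplitudes is T(w0).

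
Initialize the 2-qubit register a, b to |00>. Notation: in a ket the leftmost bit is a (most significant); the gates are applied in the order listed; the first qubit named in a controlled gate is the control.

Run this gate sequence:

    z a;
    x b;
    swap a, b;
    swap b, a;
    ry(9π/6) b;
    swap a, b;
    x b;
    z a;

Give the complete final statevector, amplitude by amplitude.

After the circuit, the state carries amplitude 0 on |00>, -sqrt(2)/2 on |01>, 0 on |10>, sqrt(2)/2 on |11>.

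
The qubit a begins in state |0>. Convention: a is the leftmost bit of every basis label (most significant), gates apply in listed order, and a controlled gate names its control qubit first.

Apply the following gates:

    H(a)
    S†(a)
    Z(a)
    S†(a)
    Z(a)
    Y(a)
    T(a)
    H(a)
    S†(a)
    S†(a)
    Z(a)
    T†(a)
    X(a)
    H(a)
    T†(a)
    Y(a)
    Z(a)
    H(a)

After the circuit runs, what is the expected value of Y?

The observable Y averages to 1/2 - sqrt(2)/4.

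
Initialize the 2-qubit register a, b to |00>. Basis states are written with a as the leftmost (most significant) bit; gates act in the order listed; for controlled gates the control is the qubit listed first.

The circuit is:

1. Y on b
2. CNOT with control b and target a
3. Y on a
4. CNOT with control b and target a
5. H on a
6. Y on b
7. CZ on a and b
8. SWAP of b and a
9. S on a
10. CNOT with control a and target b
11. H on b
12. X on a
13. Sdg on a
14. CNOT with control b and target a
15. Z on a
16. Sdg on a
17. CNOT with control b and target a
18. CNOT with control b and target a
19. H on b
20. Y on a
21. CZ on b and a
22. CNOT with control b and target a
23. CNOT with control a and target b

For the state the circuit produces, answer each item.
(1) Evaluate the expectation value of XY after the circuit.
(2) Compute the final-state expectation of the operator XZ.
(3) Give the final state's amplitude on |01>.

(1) In the final state, XY has expectation 0. Key observation: the block from step 17 through step 18 cancels to the identity and can be dropped.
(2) The expectation value of XZ is -1.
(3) |01> carries amplitude -sqrt(2)*I/2 in the final state.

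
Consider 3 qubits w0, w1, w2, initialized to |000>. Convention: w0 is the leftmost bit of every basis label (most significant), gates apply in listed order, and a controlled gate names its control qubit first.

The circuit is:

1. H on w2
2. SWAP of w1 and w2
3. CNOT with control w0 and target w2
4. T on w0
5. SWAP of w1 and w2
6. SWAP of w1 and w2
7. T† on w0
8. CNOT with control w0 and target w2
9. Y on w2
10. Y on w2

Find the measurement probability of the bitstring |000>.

A full measurement returns |000> with probability 1/2. Key observation: the block from step 3 through step 8 cancels to the identity and can be dropped.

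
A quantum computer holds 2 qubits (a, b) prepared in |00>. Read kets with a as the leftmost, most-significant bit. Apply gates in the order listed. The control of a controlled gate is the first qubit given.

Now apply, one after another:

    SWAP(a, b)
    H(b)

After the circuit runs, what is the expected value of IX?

In the final state, IX has expectation 1.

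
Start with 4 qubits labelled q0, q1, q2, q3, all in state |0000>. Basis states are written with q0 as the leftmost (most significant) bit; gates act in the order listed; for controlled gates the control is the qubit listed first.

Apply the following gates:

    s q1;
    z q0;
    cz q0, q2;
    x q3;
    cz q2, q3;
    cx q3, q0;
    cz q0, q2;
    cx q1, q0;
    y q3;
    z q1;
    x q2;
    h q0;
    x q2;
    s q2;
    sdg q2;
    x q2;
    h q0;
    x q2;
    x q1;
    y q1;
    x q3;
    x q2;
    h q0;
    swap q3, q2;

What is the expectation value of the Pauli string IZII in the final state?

In the final state, IZII has expectation 1.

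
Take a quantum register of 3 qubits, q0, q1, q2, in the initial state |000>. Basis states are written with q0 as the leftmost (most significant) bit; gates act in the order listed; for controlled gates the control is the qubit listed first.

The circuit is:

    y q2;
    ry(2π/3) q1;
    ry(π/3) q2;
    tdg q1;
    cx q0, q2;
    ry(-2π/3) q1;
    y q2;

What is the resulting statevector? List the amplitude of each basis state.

The final amplitudes are sqrt(3)*(1 - 3*exp(3*I*pi/4))/8 on |000>, 1/8 - 3*exp(3*I*pi/4)/8 on |001>, -3/8 - 3*exp(3*I*pi/4)/8 on |010>, sqrt(3)*(-1 - exp(3*I*pi/4))/8 on |011>, 0 on |100>, 0 on |101>, 0 on |110>, 0 on |111>.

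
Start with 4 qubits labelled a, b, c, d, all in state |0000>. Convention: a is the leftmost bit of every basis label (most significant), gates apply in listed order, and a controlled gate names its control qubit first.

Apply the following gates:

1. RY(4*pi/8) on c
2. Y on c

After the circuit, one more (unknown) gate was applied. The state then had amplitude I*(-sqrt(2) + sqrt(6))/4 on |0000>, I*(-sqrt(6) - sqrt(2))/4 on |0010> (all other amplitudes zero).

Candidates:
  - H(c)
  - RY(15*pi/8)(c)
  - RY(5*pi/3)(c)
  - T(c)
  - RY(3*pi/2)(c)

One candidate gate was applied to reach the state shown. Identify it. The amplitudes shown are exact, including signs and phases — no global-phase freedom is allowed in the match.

The applied gate was RY(5*pi/3)(c).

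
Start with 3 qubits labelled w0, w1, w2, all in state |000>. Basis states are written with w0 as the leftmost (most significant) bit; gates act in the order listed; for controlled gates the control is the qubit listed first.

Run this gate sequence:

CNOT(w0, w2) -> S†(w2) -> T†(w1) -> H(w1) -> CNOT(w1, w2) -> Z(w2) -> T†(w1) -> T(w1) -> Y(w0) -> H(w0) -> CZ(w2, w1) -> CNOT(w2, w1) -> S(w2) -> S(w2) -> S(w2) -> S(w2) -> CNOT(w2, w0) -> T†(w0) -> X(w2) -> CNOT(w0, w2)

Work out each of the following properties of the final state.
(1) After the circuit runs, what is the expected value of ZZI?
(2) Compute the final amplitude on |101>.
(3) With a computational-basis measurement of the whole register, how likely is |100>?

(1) In the final state, ZZI has expectation 0. Key observation: steps 13-16 multiply out to the identity, so the circuit reduces to the remaining gates.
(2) |101> carries amplitude exp(I*pi/4)/2 in the final state.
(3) The probability of measuring |100> is 1/4.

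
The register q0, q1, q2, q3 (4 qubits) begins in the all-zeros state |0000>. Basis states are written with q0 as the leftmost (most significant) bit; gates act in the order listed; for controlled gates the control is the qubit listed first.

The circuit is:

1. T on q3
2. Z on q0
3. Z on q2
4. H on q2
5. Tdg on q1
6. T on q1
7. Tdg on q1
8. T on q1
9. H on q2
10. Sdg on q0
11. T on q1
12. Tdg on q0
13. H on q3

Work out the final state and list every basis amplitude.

After the circuit, the state carries amplitude sqrt(2)/2 on |0000>, sqrt(2)/2 on |0001>, and 0 on every other basis state. Key observation: the block from step 4 through step 9 cancels to the identity and can be dropped.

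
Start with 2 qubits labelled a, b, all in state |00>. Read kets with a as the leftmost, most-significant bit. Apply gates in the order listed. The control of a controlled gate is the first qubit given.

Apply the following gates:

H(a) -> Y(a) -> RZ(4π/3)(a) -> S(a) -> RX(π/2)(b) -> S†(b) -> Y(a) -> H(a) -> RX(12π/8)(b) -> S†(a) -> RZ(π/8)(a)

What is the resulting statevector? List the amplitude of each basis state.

The final amplitudes are (1 - (1 - I)*exp(5*I*pi/6) - I)*exp(13*I*pi/48)/4 on |00>, -exp(13*I*pi/48)/4 - exp(5*I*pi/48)/4 + exp(37*I*pi/48)/4 + exp(29*I*pi/48)/4 on |01>, (1 + (1 + I)*exp(5*I*pi/6) + I)*exp(19*I*pi/48)/4 on |10>, -exp(19*I*pi/48)/4 - exp(43*I*pi/48)/4 + exp(11*I*pi/48)/4 + exp(35*I*pi/48)/4 on |11>.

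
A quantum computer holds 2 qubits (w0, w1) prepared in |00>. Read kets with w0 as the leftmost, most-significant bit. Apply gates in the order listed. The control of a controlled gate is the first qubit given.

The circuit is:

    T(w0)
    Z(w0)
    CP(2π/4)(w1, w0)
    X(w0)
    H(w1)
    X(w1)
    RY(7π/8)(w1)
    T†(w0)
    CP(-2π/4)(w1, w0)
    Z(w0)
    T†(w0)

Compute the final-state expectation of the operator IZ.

The expectation value of IZ is -sqrt(2 - sqrt(2))/2.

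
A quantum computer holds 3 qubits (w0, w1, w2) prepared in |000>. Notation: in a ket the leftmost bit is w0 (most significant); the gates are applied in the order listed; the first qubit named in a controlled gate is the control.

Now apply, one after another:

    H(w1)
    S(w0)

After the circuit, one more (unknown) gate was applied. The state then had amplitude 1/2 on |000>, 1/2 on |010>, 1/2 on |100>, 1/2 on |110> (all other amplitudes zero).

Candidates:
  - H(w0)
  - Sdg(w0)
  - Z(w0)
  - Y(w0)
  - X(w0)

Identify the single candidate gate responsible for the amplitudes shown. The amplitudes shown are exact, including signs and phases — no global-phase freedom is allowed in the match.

The unique candidate consistent with the amplitudes is H(w0).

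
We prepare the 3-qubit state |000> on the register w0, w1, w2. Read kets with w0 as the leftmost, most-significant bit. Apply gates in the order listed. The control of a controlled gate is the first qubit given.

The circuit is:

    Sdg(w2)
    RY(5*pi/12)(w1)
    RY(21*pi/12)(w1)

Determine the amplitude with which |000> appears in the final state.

The amplitude on |000> is -sqrt(6)/4 - sqrt(2)/4.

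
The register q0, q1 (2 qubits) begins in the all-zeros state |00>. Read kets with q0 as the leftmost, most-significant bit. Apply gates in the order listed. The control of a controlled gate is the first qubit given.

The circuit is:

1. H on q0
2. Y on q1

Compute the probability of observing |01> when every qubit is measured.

Outcome |01> occurs with probability 1/2.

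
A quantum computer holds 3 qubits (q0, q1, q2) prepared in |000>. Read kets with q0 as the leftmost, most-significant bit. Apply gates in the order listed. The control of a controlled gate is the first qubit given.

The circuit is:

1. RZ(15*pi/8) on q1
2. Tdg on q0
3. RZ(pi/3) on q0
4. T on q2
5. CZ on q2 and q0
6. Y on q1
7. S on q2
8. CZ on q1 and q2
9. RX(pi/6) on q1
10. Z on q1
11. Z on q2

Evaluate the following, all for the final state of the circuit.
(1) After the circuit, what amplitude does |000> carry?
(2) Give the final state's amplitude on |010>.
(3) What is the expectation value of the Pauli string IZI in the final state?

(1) |000> carries amplitude (-sqrt(2) + sqrt(6))*exp(43*I*pi/48)/4 in the final state.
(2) The amplitude on |010> is (sqrt(2) + sqrt(6))*exp(19*I*pi/48)/4.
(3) In the final state, IZI has expectation -sqrt(3)/2.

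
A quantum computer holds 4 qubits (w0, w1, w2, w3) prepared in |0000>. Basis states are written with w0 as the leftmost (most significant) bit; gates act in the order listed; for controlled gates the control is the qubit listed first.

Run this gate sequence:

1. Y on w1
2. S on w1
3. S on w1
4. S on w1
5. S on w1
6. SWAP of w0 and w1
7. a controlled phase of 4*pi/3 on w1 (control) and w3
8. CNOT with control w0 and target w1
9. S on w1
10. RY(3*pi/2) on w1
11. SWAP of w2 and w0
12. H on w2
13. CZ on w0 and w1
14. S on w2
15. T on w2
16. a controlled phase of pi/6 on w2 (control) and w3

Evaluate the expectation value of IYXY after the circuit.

The expectation value of IYXY is 0. Key observation: the block from step 2 through step 5 cancels to the identity and can be dropped.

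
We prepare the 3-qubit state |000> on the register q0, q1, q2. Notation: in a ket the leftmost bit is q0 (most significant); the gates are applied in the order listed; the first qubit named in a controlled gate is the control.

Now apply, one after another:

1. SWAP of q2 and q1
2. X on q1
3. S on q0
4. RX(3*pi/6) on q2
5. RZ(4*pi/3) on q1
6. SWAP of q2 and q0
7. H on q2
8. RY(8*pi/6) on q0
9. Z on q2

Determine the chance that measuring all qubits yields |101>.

A full measurement returns |101> with probability 0.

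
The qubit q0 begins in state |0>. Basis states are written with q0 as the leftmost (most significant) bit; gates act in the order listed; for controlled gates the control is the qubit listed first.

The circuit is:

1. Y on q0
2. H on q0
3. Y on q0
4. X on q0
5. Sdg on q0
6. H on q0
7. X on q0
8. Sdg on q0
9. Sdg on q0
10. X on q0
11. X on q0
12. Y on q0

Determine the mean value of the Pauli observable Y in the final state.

The expectation value of Y is 1. Key observation: the block from step 10 through step 11 cancels to the identity and can be dropped.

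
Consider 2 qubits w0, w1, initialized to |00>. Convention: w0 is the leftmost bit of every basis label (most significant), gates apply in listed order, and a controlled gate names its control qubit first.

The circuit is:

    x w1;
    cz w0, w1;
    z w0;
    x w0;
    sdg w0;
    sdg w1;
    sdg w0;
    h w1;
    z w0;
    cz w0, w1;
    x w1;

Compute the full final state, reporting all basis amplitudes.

The final amplitudes are 0 on |00>, 0 on |01>, -sqrt(2)*I/2 on |10>, -sqrt(2)*I/2 on |11>.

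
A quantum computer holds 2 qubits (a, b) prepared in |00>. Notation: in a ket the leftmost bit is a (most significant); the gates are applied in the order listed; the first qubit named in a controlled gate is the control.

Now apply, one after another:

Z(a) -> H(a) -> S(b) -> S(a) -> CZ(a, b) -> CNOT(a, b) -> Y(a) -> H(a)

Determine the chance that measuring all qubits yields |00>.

A full measurement returns |00> with probability 1/4.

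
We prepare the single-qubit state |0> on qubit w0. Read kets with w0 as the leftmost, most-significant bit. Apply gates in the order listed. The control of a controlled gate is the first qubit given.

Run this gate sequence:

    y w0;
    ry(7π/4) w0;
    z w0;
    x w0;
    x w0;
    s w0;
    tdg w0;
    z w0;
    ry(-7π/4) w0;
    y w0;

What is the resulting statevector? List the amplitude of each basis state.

The resulting statevector has amplitude -sqrt(2)/4 + 1/2 + sqrt(2)*exp(I*pi/4)/4 + exp(I*pi/4)/2 on |0>, sqrt(2)*(-1 + exp(I*pi/4))/4 on |1>.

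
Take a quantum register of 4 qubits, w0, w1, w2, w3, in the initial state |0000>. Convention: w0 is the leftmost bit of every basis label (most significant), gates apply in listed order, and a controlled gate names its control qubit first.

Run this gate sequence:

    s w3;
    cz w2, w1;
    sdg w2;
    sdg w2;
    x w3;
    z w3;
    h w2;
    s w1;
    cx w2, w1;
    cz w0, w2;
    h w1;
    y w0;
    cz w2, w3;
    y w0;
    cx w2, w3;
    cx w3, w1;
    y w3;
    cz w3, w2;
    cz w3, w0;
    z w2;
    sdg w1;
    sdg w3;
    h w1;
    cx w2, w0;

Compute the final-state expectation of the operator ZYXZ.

The expectation value of ZYXZ is 0.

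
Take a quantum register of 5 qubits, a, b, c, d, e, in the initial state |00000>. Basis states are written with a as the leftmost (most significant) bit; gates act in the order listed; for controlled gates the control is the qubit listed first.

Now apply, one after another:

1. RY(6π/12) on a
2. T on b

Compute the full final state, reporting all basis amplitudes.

The final amplitudes are sqrt(2)/2 on |00000>, sqrt(2)/2 on |10000>, and 0 on every other basis state.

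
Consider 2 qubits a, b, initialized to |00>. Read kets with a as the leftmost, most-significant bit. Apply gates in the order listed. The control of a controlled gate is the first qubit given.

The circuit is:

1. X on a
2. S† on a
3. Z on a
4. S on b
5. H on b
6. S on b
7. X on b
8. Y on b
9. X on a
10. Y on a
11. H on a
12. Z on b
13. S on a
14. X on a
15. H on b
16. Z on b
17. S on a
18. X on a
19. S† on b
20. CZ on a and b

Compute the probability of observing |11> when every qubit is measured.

The probability of measuring |11> is 1/4.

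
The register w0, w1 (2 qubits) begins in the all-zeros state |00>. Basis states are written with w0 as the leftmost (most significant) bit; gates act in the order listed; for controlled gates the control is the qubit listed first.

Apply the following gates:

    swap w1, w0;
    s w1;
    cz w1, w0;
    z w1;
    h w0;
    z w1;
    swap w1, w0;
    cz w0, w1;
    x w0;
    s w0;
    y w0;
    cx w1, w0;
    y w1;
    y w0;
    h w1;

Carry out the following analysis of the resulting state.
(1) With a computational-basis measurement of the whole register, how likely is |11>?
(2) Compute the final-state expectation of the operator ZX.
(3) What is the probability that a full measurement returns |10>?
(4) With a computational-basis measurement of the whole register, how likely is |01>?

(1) The probability of measuring |11> is 1/4.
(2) The observable ZX averages to 1.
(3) A full measurement returns |10> with probability 1/4.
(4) The probability of measuring |01> is 1/4.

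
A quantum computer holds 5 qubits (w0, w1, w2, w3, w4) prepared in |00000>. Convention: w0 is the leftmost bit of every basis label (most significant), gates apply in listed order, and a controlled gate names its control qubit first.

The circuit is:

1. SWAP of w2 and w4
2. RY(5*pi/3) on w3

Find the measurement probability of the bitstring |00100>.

A full measurement returns |00100> with probability 0.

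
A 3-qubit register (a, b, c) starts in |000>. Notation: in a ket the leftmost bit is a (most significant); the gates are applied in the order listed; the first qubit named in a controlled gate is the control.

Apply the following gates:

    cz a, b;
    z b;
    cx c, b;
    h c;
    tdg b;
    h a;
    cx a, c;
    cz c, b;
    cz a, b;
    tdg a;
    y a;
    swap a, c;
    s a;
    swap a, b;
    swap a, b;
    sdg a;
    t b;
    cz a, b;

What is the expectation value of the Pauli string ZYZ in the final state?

In the final state, ZYZ has expectation 0. Key observation: gates 13-16 undo each other exactly, leaving only the rest of the circuit to track.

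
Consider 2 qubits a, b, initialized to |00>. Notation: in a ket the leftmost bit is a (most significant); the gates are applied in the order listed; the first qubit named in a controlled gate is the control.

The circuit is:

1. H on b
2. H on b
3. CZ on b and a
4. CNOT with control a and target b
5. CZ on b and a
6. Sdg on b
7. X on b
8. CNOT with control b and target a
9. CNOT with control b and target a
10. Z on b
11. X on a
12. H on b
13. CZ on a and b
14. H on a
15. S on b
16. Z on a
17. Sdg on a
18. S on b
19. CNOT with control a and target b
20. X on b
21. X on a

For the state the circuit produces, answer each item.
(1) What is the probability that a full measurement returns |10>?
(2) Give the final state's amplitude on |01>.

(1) A full measurement returns |10> with probability 1/4. Key observation: steps 1-2 multiply out to the identity, so the circuit reduces to the remaining gates.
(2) The final state's coefficient on |01> equals -I/2.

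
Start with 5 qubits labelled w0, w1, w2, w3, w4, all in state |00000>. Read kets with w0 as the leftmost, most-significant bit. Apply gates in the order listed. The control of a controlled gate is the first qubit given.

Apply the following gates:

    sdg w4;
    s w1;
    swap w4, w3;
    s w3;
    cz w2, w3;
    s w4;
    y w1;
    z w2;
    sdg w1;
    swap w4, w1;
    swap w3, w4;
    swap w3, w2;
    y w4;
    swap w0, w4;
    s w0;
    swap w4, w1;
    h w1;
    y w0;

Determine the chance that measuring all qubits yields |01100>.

Outcome |01100> occurs with probability 1/2.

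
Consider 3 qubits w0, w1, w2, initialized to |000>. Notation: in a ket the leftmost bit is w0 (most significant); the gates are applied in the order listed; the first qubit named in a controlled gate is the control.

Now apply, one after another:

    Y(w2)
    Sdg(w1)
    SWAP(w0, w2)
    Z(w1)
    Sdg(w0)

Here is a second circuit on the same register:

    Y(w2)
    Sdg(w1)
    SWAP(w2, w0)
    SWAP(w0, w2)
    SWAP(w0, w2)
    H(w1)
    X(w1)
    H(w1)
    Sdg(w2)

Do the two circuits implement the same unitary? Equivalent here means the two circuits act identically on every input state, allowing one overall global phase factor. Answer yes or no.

No, they are not equivalent — no single phase factor reconciles the two unitaries.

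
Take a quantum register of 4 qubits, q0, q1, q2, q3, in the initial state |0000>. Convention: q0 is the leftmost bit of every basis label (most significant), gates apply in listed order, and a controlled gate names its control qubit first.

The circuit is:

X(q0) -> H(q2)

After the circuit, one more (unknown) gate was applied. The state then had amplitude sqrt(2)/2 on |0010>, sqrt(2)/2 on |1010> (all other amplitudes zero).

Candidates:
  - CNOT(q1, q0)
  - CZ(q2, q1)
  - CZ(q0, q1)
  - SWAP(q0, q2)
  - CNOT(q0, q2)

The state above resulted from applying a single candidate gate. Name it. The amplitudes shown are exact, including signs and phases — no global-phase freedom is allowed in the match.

The unique candidate consistent with the amplitudes is SWAP(q0, q2).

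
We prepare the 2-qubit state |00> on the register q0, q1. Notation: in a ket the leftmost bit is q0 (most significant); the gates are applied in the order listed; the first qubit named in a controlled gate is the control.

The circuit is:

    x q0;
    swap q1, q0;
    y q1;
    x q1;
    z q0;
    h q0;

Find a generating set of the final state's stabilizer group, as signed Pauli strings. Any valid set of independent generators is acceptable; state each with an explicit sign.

The final state is stabilized by the group generated by +XI, -IZ; other independent generating sets are equally valid.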